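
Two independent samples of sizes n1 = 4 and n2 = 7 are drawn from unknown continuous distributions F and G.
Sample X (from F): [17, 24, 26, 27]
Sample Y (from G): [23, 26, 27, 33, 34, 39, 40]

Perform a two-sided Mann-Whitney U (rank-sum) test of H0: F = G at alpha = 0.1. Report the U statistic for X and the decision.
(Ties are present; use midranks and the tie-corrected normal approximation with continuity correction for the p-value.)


Step 1: Combine and sort all 11 observations; assign midranks.
sorted (value, group): (17,X), (23,Y), (24,X), (26,X), (26,Y), (27,X), (27,Y), (33,Y), (34,Y), (39,Y), (40,Y)
ranks: 17->1, 23->2, 24->3, 26->4.5, 26->4.5, 27->6.5, 27->6.5, 33->8, 34->9, 39->10, 40->11
Step 2: Rank sum for X: R1 = 1 + 3 + 4.5 + 6.5 = 15.
Step 3: U_X = R1 - n1(n1+1)/2 = 15 - 4*5/2 = 15 - 10 = 5.
       U_Y = n1*n2 - U_X = 28 - 5 = 23.
Step 4: Ties are present, so use the tie-corrected normal approximation (with continuity correction) for the p-value.
Step 5: p-value = 0.106592; compare to alpha = 0.1. fail to reject H0.

U_X = 5, p = 0.106592, fail to reject H0 at alpha = 0.1.


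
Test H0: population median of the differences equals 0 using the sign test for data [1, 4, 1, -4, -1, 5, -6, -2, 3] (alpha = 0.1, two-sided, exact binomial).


Step 1: Discard zero differences. Original n = 9; n_eff = number of nonzero differences = 9.
Nonzero differences (with sign): +1, +4, +1, -4, -1, +5, -6, -2, +3
Step 2: Count signs: positive = 5, negative = 4.
Step 3: Under H0: P(positive) = 0.5, so the number of positives S ~ Bin(9, 0.5).
Step 4: Two-sided exact p-value = sum of Bin(9,0.5) probabilities at or below the observed probability = 1.000000.
Step 5: alpha = 0.1. fail to reject H0.

n_eff = 9, pos = 5, neg = 4, p = 1.000000, fail to reject H0.


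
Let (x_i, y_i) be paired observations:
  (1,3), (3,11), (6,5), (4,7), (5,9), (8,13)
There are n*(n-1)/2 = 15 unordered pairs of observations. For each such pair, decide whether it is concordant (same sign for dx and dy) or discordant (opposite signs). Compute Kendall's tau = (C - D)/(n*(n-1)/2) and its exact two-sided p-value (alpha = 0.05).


Step 1: Enumerate the 15 unordered pairs (i,j) with i<j and classify each by sign(x_j-x_i) * sign(y_j-y_i).
  (1,2):dx=+2,dy=+8->C; (1,3):dx=+5,dy=+2->C; (1,4):dx=+3,dy=+4->C; (1,5):dx=+4,dy=+6->C
  (1,6):dx=+7,dy=+10->C; (2,3):dx=+3,dy=-6->D; (2,4):dx=+1,dy=-4->D; (2,5):dx=+2,dy=-2->D
  (2,6):dx=+5,dy=+2->C; (3,4):dx=-2,dy=+2->D; (3,5):dx=-1,dy=+4->D; (3,6):dx=+2,dy=+8->C
  (4,5):dx=+1,dy=+2->C; (4,6):dx=+4,dy=+6->C; (5,6):dx=+3,dy=+4->C
Step 2: C = 10, D = 5, total pairs = 15.
Step 3: tau = (C - D)/(n(n-1)/2) = (10 - 5)/15 = 0.333333.
Step 4: Exact two-sided p-value (enumerate n! = 720 permutations of y under H0): p = 0.469444.
Step 5: alpha = 0.05. fail to reject H0.

tau_b = 0.3333 (C=10, D=5), p = 0.469444, fail to reject H0.


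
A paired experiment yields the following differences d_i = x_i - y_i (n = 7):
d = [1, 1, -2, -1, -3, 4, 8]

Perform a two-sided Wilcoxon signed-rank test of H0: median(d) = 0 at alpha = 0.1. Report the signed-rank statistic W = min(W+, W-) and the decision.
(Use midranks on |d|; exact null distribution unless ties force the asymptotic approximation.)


Step 1: Drop any zero differences (none here) and take |d_i|.
|d| = [1, 1, 2, 1, 3, 4, 8]
Step 2: Midrank |d_i| (ties get averaged ranks).
ranks: |1|->2, |1|->2, |2|->4, |1|->2, |3|->5, |4|->6, |8|->7
Step 3: Attach original signs; sum ranks with positive sign and with negative sign.
W+ = 2 + 2 + 6 + 7 = 17
W- = 4 + 2 + 5 = 11
(Check: W+ + W- = 28 should equal n(n+1)/2 = 28.)
Step 4: Test statistic W = min(W+, W-) = 11.
Step 5: Ties in |d|, so use the tie-corrected normal approximation.
        E[W] = n(n+1)/4 = 7*8/4 = 14.
        Tie groups: |d|=1 (t=3); sum(t^3 - t) = 24.
        Var[W] = n(n+1)(2n+1)/24 - sum(t^3-t)/48 = 840/24 - 24/48 = 34.5.
        z = (W - E[W]) / sqrt(Var[W]) = (11 - 14) / 5.8737 = -0.5108.
        Two-sided p = 2*Phi(z) = 0.609523.
Step 6: alpha = 0.1. fail to reject H0.

W+ = 17, W- = 11, W = min = 11, p = 0.609523, fail to reject H0.


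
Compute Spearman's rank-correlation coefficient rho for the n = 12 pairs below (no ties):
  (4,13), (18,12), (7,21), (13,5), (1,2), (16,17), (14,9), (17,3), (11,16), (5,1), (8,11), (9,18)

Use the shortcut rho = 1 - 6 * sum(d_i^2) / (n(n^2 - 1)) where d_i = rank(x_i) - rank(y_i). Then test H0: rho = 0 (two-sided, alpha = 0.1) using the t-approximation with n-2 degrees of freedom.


Step 1: Rank x and y separately (midranks; no ties here).
rank(x): 4->2, 18->12, 7->4, 13->8, 1->1, 16->10, 14->9, 17->11, 11->7, 5->3, 8->5, 9->6
rank(y): 13->8, 12->7, 21->12, 5->4, 2->2, 17->10, 9->5, 3->3, 16->9, 1->1, 11->6, 18->11
Step 2: d_i = R_x(i) - R_y(i); compute d_i^2.
  (2-8)^2=36, (12-7)^2=25, (4-12)^2=64, (8-4)^2=16, (1-2)^2=1, (10-10)^2=0, (9-5)^2=16, (11-3)^2=64, (7-9)^2=4, (3-1)^2=4, (5-6)^2=1, (6-11)^2=25
sum(d^2) = 256.
Step 3: rho = 1 - 6*256 / (12*(12^2 - 1)) = 1 - 1536/1716 = 0.104895.
Step 4: Under H0, t = rho * sqrt((n-2)/(1-rho^2)) = 0.3335 ~ t(10).
Step 5: Two-sided p-value from the t-distribution with 10 df = 0.745609.
Step 6: alpha = 0.1. fail to reject H0.

rho = 0.1049, p = 0.745609, fail to reject H0 at alpha = 0.1.


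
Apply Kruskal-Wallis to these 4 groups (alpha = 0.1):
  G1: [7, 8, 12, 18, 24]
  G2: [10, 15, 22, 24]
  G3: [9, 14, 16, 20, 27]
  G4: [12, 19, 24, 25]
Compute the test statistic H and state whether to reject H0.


Step 1: Combine all N = 18 observations and assign midranks.
sorted (value, group, rank): (7,G1,1), (8,G1,2), (9,G3,3), (10,G2,4), (12,G1,5.5), (12,G4,5.5), (14,G3,7), (15,G2,8), (16,G3,9), (18,G1,10), (19,G4,11), (20,G3,12), (22,G2,13), (24,G1,15), (24,G2,15), (24,G4,15), (25,G4,17), (27,G3,18)
Step 2: Sum ranks within each group.
R_1 = 33.5 (n_1 = 5)
R_2 = 40 (n_2 = 4)
R_3 = 49 (n_3 = 5)
R_4 = 48.5 (n_4 = 4)
Step 3: H = 12/(N(N+1)) * sum(R_i^2/n_i) - 3(N+1)
     = 12/(18*19) * (33.5^2/5 + 40^2/4 + 49^2/5 + 48.5^2/4) - 3*19
     = 0.035088 * 1692.71 - 57
     = 2.393421.
Step 4: Ties present; correction factor C = 1 - 30/(18^3 - 18) = 0.994840. Corrected H = 2.393421 / 0.994840 = 2.405835.
Step 5: Under H0, H ~ chi^2(3); p-value = 0.492549.
Step 6: alpha = 0.1. fail to reject H0.

H = 2.4058, df = 3, p = 0.492549, fail to reject H0.


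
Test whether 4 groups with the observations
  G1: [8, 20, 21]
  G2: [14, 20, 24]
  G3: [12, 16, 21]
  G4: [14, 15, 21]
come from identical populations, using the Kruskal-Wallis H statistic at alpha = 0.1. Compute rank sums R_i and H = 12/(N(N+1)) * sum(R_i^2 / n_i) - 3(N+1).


Step 1: Combine all N = 12 observations and assign midranks.
sorted (value, group, rank): (8,G1,1), (12,G3,2), (14,G2,3.5), (14,G4,3.5), (15,G4,5), (16,G3,6), (20,G1,7.5), (20,G2,7.5), (21,G1,10), (21,G3,10), (21,G4,10), (24,G2,12)
Step 2: Sum ranks within each group.
R_1 = 18.5 (n_1 = 3)
R_2 = 23 (n_2 = 3)
R_3 = 18 (n_3 = 3)
R_4 = 18.5 (n_4 = 3)
Step 3: H = 12/(N(N+1)) * sum(R_i^2/n_i) - 3(N+1)
     = 12/(12*13) * (18.5^2/3 + 23^2/3 + 18^2/3 + 18.5^2/3) - 3*13
     = 0.076923 * 512.5 - 39
     = 0.423077.
Step 4: Ties present; correction factor C = 1 - 36/(12^3 - 12) = 0.979021. Corrected H = 0.423077 / 0.979021 = 0.432143.
Step 5: Under H0, H ~ chi^2(3); p-value = 0.933525.
Step 6: alpha = 0.1. fail to reject H0.

H = 0.4321, df = 3, p = 0.933525, fail to reject H0.


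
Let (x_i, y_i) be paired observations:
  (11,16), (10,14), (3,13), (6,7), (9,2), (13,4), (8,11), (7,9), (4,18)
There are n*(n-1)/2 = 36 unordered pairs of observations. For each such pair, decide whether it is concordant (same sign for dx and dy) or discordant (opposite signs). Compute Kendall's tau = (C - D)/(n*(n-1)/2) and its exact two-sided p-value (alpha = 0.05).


Step 1: Enumerate the 36 unordered pairs (i,j) with i<j and classify each by sign(x_j-x_i) * sign(y_j-y_i).
  (1,2):dx=-1,dy=-2->C; (1,3):dx=-8,dy=-3->C; (1,4):dx=-5,dy=-9->C; (1,5):dx=-2,dy=-14->C
  (1,6):dx=+2,dy=-12->D; (1,7):dx=-3,dy=-5->C; (1,8):dx=-4,dy=-7->C; (1,9):dx=-7,dy=+2->D
  (2,3):dx=-7,dy=-1->C; (2,4):dx=-4,dy=-7->C; (2,5):dx=-1,dy=-12->C; (2,6):dx=+3,dy=-10->D
  (2,7):dx=-2,dy=-3->C; (2,8):dx=-3,dy=-5->C; (2,9):dx=-6,dy=+4->D; (3,4):dx=+3,dy=-6->D
  (3,5):dx=+6,dy=-11->D; (3,6):dx=+10,dy=-9->D; (3,7):dx=+5,dy=-2->D; (3,8):dx=+4,dy=-4->D
  (3,9):dx=+1,dy=+5->C; (4,5):dx=+3,dy=-5->D; (4,6):dx=+7,dy=-3->D; (4,7):dx=+2,dy=+4->C
  (4,8):dx=+1,dy=+2->C; (4,9):dx=-2,dy=+11->D; (5,6):dx=+4,dy=+2->C; (5,7):dx=-1,dy=+9->D
  (5,8):dx=-2,dy=+7->D; (5,9):dx=-5,dy=+16->D; (6,7):dx=-5,dy=+7->D; (6,8):dx=-6,dy=+5->D
  (6,9):dx=-9,dy=+14->D; (7,8):dx=-1,dy=-2->C; (7,9):dx=-4,dy=+7->D; (8,9):dx=-3,dy=+9->D
Step 2: C = 16, D = 20, total pairs = 36.
Step 3: tau = (C - D)/(n(n-1)/2) = (16 - 20)/36 = -0.111111.
Step 4: Exact two-sided p-value (enumerate n! = 362880 permutations of y under H0): p = 0.761414.
Step 5: alpha = 0.05. fail to reject H0.

tau_b = -0.1111 (C=16, D=20), p = 0.761414, fail to reject H0.


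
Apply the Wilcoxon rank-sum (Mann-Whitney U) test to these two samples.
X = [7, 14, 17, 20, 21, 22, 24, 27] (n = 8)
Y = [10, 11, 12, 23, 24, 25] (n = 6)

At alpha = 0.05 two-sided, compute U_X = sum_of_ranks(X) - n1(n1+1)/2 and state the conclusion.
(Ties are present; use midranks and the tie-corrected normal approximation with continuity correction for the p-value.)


Step 1: Combine and sort all 14 observations; assign midranks.
sorted (value, group): (7,X), (10,Y), (11,Y), (12,Y), (14,X), (17,X), (20,X), (21,X), (22,X), (23,Y), (24,X), (24,Y), (25,Y), (27,X)
ranks: 7->1, 10->2, 11->3, 12->4, 14->5, 17->6, 20->7, 21->8, 22->9, 23->10, 24->11.5, 24->11.5, 25->13, 27->14
Step 2: Rank sum for X: R1 = 1 + 5 + 6 + 7 + 8 + 9 + 11.5 + 14 = 61.5.
Step 3: U_X = R1 - n1(n1+1)/2 = 61.5 - 8*9/2 = 61.5 - 36 = 25.5.
       U_Y = n1*n2 - U_X = 48 - 25.5 = 22.5.
Step 4: Ties are present, so use the tie-corrected normal approximation (with continuity correction) for the p-value.
Step 5: p-value = 0.897167; compare to alpha = 0.05. fail to reject H0.

U_X = 25.5, p = 0.897167, fail to reject H0 at alpha = 0.05.


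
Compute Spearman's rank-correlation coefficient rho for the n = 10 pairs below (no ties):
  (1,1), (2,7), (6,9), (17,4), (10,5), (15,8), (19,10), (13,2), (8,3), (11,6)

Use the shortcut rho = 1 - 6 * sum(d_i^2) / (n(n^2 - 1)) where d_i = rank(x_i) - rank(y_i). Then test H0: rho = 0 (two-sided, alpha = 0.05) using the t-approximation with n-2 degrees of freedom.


Step 1: Rank x and y separately (midranks; no ties here).
rank(x): 1->1, 2->2, 6->3, 17->9, 10->5, 15->8, 19->10, 13->7, 8->4, 11->6
rank(y): 1->1, 7->7, 9->9, 4->4, 5->5, 8->8, 10->10, 2->2, 3->3, 6->6
Step 2: d_i = R_x(i) - R_y(i); compute d_i^2.
  (1-1)^2=0, (2-7)^2=25, (3-9)^2=36, (9-4)^2=25, (5-5)^2=0, (8-8)^2=0, (10-10)^2=0, (7-2)^2=25, (4-3)^2=1, (6-6)^2=0
sum(d^2) = 112.
Step 3: rho = 1 - 6*112 / (10*(10^2 - 1)) = 1 - 672/990 = 0.321212.
Step 4: Under H0, t = rho * sqrt((n-2)/(1-rho^2)) = 0.9594 ~ t(8).
Step 5: Two-sided p-value from the t-distribution with 8 df = 0.365468.
Step 6: alpha = 0.05. fail to reject H0.

rho = 0.3212, p = 0.365468, fail to reject H0 at alpha = 0.05.


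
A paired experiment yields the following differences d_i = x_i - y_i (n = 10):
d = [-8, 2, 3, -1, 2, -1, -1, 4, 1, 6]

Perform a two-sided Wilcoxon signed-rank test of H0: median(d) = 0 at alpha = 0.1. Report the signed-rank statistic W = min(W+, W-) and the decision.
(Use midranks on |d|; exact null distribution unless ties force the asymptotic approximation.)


Step 1: Drop any zero differences (none here) and take |d_i|.
|d| = [8, 2, 3, 1, 2, 1, 1, 4, 1, 6]
Step 2: Midrank |d_i| (ties get averaged ranks).
ranks: |8|->10, |2|->5.5, |3|->7, |1|->2.5, |2|->5.5, |1|->2.5, |1|->2.5, |4|->8, |1|->2.5, |6|->9
Step 3: Attach original signs; sum ranks with positive sign and with negative sign.
W+ = 5.5 + 7 + 5.5 + 8 + 2.5 + 9 = 37.5
W- = 10 + 2.5 + 2.5 + 2.5 = 17.5
(Check: W+ + W- = 55 should equal n(n+1)/2 = 55.)
Step 4: Test statistic W = min(W+, W-) = 17.5.
Step 5: Ties in |d|, so use the tie-corrected normal approximation.
        E[W] = n(n+1)/4 = 10*11/4 = 27.5.
        Tie groups: |d|=1 (t=4), |d|=2 (t=2); sum(t^3 - t) = 66.
        Var[W] = n(n+1)(2n+1)/24 - sum(t^3-t)/48 = 2310/24 - 66/48 = 94.875.
        z = (W - E[W]) / sqrt(Var[W]) = (17.5 - 27.5) / 9.7404 = -1.0267.
        Two-sided p = 2*Phi(z) = 0.304583.
Step 6: alpha = 0.1. fail to reject H0.

W+ = 37.5, W- = 17.5, W = min = 17.5, p = 0.304583, fail to reject H0.


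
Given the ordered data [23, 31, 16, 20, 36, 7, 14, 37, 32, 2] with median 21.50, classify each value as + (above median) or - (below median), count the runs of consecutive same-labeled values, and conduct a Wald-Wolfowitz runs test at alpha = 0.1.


Step 1: Compute median = 21.50; label A = above, B = below.
Labels in order: AABBABBAAB  (n_A = 5, n_B = 5)
Step 2: Count runs R = 6.
Step 3: Under H0 (random ordering), E[R] = 2*n_A*n_B/(n_A+n_B) + 1 = 2*5*5/10 + 1 = 6.0000.
        Var[R] = 2*n_A*n_B*(2*n_A*n_B - n_A - n_B) / ((n_A+n_B)^2 * (n_A+n_B-1)) = 2000/900 = 2.2222.
        SD[R] = 1.4907.
Step 4: R = E[R], so z = 0 with no continuity correction.
Step 5: Two-sided p-value via normal approximation = 2*(1 - Phi(|z|)) = 1.000000.
Step 6: alpha = 0.1. fail to reject H0.

R = 6, z = 0.0000, p = 1.000000, fail to reject H0.


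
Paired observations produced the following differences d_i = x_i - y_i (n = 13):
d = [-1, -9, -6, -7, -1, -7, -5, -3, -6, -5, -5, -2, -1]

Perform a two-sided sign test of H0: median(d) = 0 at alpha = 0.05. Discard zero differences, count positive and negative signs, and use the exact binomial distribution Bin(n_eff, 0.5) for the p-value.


Step 1: Discard zero differences. Original n = 13; n_eff = number of nonzero differences = 13.
Nonzero differences (with sign): -1, -9, -6, -7, -1, -7, -5, -3, -6, -5, -5, -2, -1
Step 2: Count signs: positive = 0, negative = 13.
Step 3: Under H0: P(positive) = 0.5, so the number of positives S ~ Bin(13, 0.5).
Step 4: Two-sided exact p-value = sum of Bin(13,0.5) probabilities at or below the observed probability = 0.000244.
Step 5: alpha = 0.05. reject H0.

n_eff = 13, pos = 0, neg = 13, p = 0.000244, reject H0.


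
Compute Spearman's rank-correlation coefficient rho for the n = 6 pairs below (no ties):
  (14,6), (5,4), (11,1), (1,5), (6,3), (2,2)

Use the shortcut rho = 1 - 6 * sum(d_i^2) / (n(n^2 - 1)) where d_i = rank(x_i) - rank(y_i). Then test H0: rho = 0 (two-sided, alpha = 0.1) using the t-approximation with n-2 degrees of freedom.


Step 1: Rank x and y separately (midranks; no ties here).
rank(x): 14->6, 5->3, 11->5, 1->1, 6->4, 2->2
rank(y): 6->6, 4->4, 1->1, 5->5, 3->3, 2->2
Step 2: d_i = R_x(i) - R_y(i); compute d_i^2.
  (6-6)^2=0, (3-4)^2=1, (5-1)^2=16, (1-5)^2=16, (4-3)^2=1, (2-2)^2=0
sum(d^2) = 34.
Step 3: rho = 1 - 6*34 / (6*(6^2 - 1)) = 1 - 204/210 = 0.028571.
Step 4: Under H0, t = rho * sqrt((n-2)/(1-rho^2)) = 0.0572 ~ t(4).
Step 5: Two-sided p-value from the t-distribution with 4 df = 0.957155.
Step 6: alpha = 0.1. fail to reject H0.

rho = 0.0286, p = 0.957155, fail to reject H0 at alpha = 0.1.


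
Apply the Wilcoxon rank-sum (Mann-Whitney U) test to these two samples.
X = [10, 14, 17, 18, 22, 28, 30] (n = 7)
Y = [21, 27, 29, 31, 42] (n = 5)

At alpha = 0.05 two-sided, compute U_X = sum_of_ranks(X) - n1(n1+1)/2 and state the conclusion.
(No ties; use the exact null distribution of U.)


Step 1: Combine and sort all 12 observations; assign midranks.
sorted (value, group): (10,X), (14,X), (17,X), (18,X), (21,Y), (22,X), (27,Y), (28,X), (29,Y), (30,X), (31,Y), (42,Y)
ranks: 10->1, 14->2, 17->3, 18->4, 21->5, 22->6, 27->7, 28->8, 29->9, 30->10, 31->11, 42->12
Step 2: Rank sum for X: R1 = 1 + 2 + 3 + 4 + 6 + 8 + 10 = 34.
Step 3: U_X = R1 - n1(n1+1)/2 = 34 - 7*8/2 = 34 - 28 = 6.
       U_Y = n1*n2 - U_X = 35 - 6 = 29.
Step 4: No ties, so the exact null distribution of U (based on enumerating the C(12,7) = 792 equally likely rank assignments) gives the two-sided p-value.
Step 5: p-value = 0.073232; compare to alpha = 0.05. fail to reject H0.

U_X = 6, p = 0.073232, fail to reject H0 at alpha = 0.05.


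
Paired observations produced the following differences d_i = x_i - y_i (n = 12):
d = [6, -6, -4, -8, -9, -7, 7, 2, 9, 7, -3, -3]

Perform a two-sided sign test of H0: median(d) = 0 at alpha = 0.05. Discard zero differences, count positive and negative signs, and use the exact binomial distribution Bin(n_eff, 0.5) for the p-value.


Step 1: Discard zero differences. Original n = 12; n_eff = number of nonzero differences = 12.
Nonzero differences (with sign): +6, -6, -4, -8, -9, -7, +7, +2, +9, +7, -3, -3
Step 2: Count signs: positive = 5, negative = 7.
Step 3: Under H0: P(positive) = 0.5, so the number of positives S ~ Bin(12, 0.5).
Step 4: Two-sided exact p-value = sum of Bin(12,0.5) probabilities at or below the observed probability = 0.774414.
Step 5: alpha = 0.05. fail to reject H0.

n_eff = 12, pos = 5, neg = 7, p = 0.774414, fail to reject H0.


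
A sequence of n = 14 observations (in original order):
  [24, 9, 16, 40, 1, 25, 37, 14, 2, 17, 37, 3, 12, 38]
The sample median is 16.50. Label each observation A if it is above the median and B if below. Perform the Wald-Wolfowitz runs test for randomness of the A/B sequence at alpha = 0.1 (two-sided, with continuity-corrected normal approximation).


Step 1: Compute median = 16.50; label A = above, B = below.
Labels in order: ABBABAABBAABBA  (n_A = 7, n_B = 7)
Step 2: Count runs R = 9.
Step 3: Under H0 (random ordering), E[R] = 2*n_A*n_B/(n_A+n_B) + 1 = 2*7*7/14 + 1 = 8.0000.
        Var[R] = 2*n_A*n_B*(2*n_A*n_B - n_A - n_B) / ((n_A+n_B)^2 * (n_A+n_B-1)) = 8232/2548 = 3.2308.
        SD[R] = 1.7974.
Step 4: Continuity-corrected z = (R - 0.5 - E[R]) / SD[R] = (9 - 0.5 - 8.0000) / 1.7974 = 0.2782.
Step 5: Two-sided p-value via normal approximation = 2*(1 - Phi(|z|)) = 0.780879.
Step 6: alpha = 0.1. fail to reject H0.

R = 9, z = 0.2782, p = 0.780879, fail to reject H0.


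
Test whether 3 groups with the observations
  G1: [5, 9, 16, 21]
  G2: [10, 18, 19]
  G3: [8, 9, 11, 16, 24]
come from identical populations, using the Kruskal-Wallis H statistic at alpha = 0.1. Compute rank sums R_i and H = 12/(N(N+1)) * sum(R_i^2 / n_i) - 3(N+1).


Step 1: Combine all N = 12 observations and assign midranks.
sorted (value, group, rank): (5,G1,1), (8,G3,2), (9,G1,3.5), (9,G3,3.5), (10,G2,5), (11,G3,6), (16,G1,7.5), (16,G3,7.5), (18,G2,9), (19,G2,10), (21,G1,11), (24,G3,12)
Step 2: Sum ranks within each group.
R_1 = 23 (n_1 = 4)
R_2 = 24 (n_2 = 3)
R_3 = 31 (n_3 = 5)
Step 3: H = 12/(N(N+1)) * sum(R_i^2/n_i) - 3(N+1)
     = 12/(12*13) * (23^2/4 + 24^2/3 + 31^2/5) - 3*13
     = 0.076923 * 516.45 - 39
     = 0.726923.
Step 4: Ties present; correction factor C = 1 - 12/(12^3 - 12) = 0.993007. Corrected H = 0.726923 / 0.993007 = 0.732042.
Step 5: Under H0, H ~ chi^2(2); p-value = 0.693488.
Step 6: alpha = 0.1. fail to reject H0.

H = 0.7320, df = 2, p = 0.693488, fail to reject H0.


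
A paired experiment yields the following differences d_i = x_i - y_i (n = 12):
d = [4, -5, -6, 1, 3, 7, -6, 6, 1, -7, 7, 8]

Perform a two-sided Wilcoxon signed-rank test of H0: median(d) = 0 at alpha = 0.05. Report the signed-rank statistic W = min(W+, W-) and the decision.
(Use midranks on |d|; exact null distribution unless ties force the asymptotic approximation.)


Step 1: Drop any zero differences (none here) and take |d_i|.
|d| = [4, 5, 6, 1, 3, 7, 6, 6, 1, 7, 7, 8]
Step 2: Midrank |d_i| (ties get averaged ranks).
ranks: |4|->4, |5|->5, |6|->7, |1|->1.5, |3|->3, |7|->10, |6|->7, |6|->7, |1|->1.5, |7|->10, |7|->10, |8|->12
Step 3: Attach original signs; sum ranks with positive sign and with negative sign.
W+ = 4 + 1.5 + 3 + 10 + 7 + 1.5 + 10 + 12 = 49
W- = 5 + 7 + 7 + 10 = 29
(Check: W+ + W- = 78 should equal n(n+1)/2 = 78.)
Step 4: Test statistic W = min(W+, W-) = 29.
Step 5: Ties in |d|, so use the tie-corrected normal approximation.
        E[W] = n(n+1)/4 = 12*13/4 = 39.
        Tie groups: |d|=1 (t=2), |d|=6 (t=3), |d|=7 (t=3); sum(t^3 - t) = 54.
        Var[W] = n(n+1)(2n+1)/24 - sum(t^3-t)/48 = 3900/24 - 54/48 = 161.375.
        z = (W - E[W]) / sqrt(Var[W]) = (29 - 39) / 12.7033 = -0.7872.
        Two-sided p = 2*Phi(z) = 0.431168.
Step 6: alpha = 0.05. fail to reject H0.

W+ = 49, W- = 29, W = min = 29, p = 0.431168, fail to reject H0.


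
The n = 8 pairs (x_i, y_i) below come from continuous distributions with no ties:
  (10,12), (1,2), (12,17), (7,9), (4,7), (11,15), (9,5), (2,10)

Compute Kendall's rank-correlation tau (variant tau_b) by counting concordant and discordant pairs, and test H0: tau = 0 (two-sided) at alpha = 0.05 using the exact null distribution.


Step 1: Enumerate the 28 unordered pairs (i,j) with i<j and classify each by sign(x_j-x_i) * sign(y_j-y_i).
  (1,2):dx=-9,dy=-10->C; (1,3):dx=+2,dy=+5->C; (1,4):dx=-3,dy=-3->C; (1,5):dx=-6,dy=-5->C
  (1,6):dx=+1,dy=+3->C; (1,7):dx=-1,dy=-7->C; (1,8):dx=-8,dy=-2->C; (2,3):dx=+11,dy=+15->C
  (2,4):dx=+6,dy=+7->C; (2,5):dx=+3,dy=+5->C; (2,6):dx=+10,dy=+13->C; (2,7):dx=+8,dy=+3->C
  (2,8):dx=+1,dy=+8->C; (3,4):dx=-5,dy=-8->C; (3,5):dx=-8,dy=-10->C; (3,6):dx=-1,dy=-2->C
  (3,7):dx=-3,dy=-12->C; (3,8):dx=-10,dy=-7->C; (4,5):dx=-3,dy=-2->C; (4,6):dx=+4,dy=+6->C
  (4,7):dx=+2,dy=-4->D; (4,8):dx=-5,dy=+1->D; (5,6):dx=+7,dy=+8->C; (5,7):dx=+5,dy=-2->D
  (5,8):dx=-2,dy=+3->D; (6,7):dx=-2,dy=-10->C; (6,8):dx=-9,dy=-5->C; (7,8):dx=-7,dy=+5->D
Step 2: C = 23, D = 5, total pairs = 28.
Step 3: tau = (C - D)/(n(n-1)/2) = (23 - 5)/28 = 0.642857.
Step 4: Exact two-sided p-value (enumerate n! = 40320 permutations of y under H0): p = 0.031151.
Step 5: alpha = 0.05. reject H0.

tau_b = 0.6429 (C=23, D=5), p = 0.031151, reject H0.


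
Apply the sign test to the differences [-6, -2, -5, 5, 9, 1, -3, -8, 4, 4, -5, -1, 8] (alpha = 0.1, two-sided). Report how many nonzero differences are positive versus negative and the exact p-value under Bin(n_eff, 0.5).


Step 1: Discard zero differences. Original n = 13; n_eff = number of nonzero differences = 13.
Nonzero differences (with sign): -6, -2, -5, +5, +9, +1, -3, -8, +4, +4, -5, -1, +8
Step 2: Count signs: positive = 6, negative = 7.
Step 3: Under H0: P(positive) = 0.5, so the number of positives S ~ Bin(13, 0.5).
Step 4: Two-sided exact p-value = sum of Bin(13,0.5) probabilities at or below the observed probability = 1.000000.
Step 5: alpha = 0.1. fail to reject H0.

n_eff = 13, pos = 6, neg = 7, p = 1.000000, fail to reject H0.


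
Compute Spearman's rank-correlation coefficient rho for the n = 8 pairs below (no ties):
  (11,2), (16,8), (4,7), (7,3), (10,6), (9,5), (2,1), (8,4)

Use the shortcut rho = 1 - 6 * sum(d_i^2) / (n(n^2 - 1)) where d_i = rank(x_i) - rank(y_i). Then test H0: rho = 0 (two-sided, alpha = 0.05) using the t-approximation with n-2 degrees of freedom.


Step 1: Rank x and y separately (midranks; no ties here).
rank(x): 11->7, 16->8, 4->2, 7->3, 10->6, 9->5, 2->1, 8->4
rank(y): 2->2, 8->8, 7->7, 3->3, 6->6, 5->5, 1->1, 4->4
Step 2: d_i = R_x(i) - R_y(i); compute d_i^2.
  (7-2)^2=25, (8-8)^2=0, (2-7)^2=25, (3-3)^2=0, (6-6)^2=0, (5-5)^2=0, (1-1)^2=0, (4-4)^2=0
sum(d^2) = 50.
Step 3: rho = 1 - 6*50 / (8*(8^2 - 1)) = 1 - 300/504 = 0.404762.
Step 4: Under H0, t = rho * sqrt((n-2)/(1-rho^2)) = 1.0842 ~ t(6).
Step 5: Two-sided p-value from the t-distribution with 6 df = 0.319889.
Step 6: alpha = 0.05. fail to reject H0.

rho = 0.4048, p = 0.319889, fail to reject H0 at alpha = 0.05.


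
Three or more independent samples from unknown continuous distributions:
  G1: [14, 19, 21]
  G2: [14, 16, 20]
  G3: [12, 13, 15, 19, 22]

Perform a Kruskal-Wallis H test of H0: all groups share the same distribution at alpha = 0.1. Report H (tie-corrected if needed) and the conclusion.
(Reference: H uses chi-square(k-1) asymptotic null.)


Step 1: Combine all N = 11 observations and assign midranks.
sorted (value, group, rank): (12,G3,1), (13,G3,2), (14,G1,3.5), (14,G2,3.5), (15,G3,5), (16,G2,6), (19,G1,7.5), (19,G3,7.5), (20,G2,9), (21,G1,10), (22,G3,11)
Step 2: Sum ranks within each group.
R_1 = 21 (n_1 = 3)
R_2 = 18.5 (n_2 = 3)
R_3 = 26.5 (n_3 = 5)
Step 3: H = 12/(N(N+1)) * sum(R_i^2/n_i) - 3(N+1)
     = 12/(11*12) * (21^2/3 + 18.5^2/3 + 26.5^2/5) - 3*12
     = 0.090909 * 401.533 - 36
     = 0.503030.
Step 4: Ties present; correction factor C = 1 - 12/(11^3 - 11) = 0.990909. Corrected H = 0.503030 / 0.990909 = 0.507645.
Step 5: Under H0, H ~ chi^2(2); p-value = 0.775829.
Step 6: alpha = 0.1. fail to reject H0.

H = 0.5076, df = 2, p = 0.775829, fail to reject H0.


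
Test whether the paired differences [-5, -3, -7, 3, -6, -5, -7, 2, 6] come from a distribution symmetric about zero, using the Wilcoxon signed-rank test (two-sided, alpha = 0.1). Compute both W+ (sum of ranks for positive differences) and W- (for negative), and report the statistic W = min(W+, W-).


Step 1: Drop any zero differences (none here) and take |d_i|.
|d| = [5, 3, 7, 3, 6, 5, 7, 2, 6]
Step 2: Midrank |d_i| (ties get averaged ranks).
ranks: |5|->4.5, |3|->2.5, |7|->8.5, |3|->2.5, |6|->6.5, |5|->4.5, |7|->8.5, |2|->1, |6|->6.5
Step 3: Attach original signs; sum ranks with positive sign and with negative sign.
W+ = 2.5 + 1 + 6.5 = 10
W- = 4.5 + 2.5 + 8.5 + 6.5 + 4.5 + 8.5 = 35
(Check: W+ + W- = 45 should equal n(n+1)/2 = 45.)
Step 4: Test statistic W = min(W+, W-) = 10.
Step 5: Ties in |d|, so use the tie-corrected normal approximation.
        E[W] = n(n+1)/4 = 9*10/4 = 22.5.
        Tie groups: |d|=3 (t=2), |d|=5 (t=2), |d|=6 (t=2), |d|=7 (t=2); sum(t^3 - t) = 24.
        Var[W] = n(n+1)(2n+1)/24 - sum(t^3-t)/48 = 1710/24 - 24/48 = 70.75.
        z = (W - E[W]) / sqrt(Var[W]) = (10 - 22.5) / 8.4113 = -1.4861.
        Two-sided p = 2*Phi(z) = 0.137254.
Step 6: alpha = 0.1. fail to reject H0.

W+ = 10, W- = 35, W = min = 10, p = 0.137254, fail to reject H0.


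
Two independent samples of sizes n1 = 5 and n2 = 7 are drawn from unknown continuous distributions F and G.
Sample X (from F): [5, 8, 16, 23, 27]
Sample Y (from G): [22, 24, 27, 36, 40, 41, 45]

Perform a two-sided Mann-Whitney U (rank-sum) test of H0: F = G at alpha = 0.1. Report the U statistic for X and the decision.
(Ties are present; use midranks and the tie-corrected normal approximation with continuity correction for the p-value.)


Step 1: Combine and sort all 12 observations; assign midranks.
sorted (value, group): (5,X), (8,X), (16,X), (22,Y), (23,X), (24,Y), (27,X), (27,Y), (36,Y), (40,Y), (41,Y), (45,Y)
ranks: 5->1, 8->2, 16->3, 22->4, 23->5, 24->6, 27->7.5, 27->7.5, 36->9, 40->10, 41->11, 45->12
Step 2: Rank sum for X: R1 = 1 + 2 + 3 + 5 + 7.5 = 18.5.
Step 3: U_X = R1 - n1(n1+1)/2 = 18.5 - 5*6/2 = 18.5 - 15 = 3.5.
       U_Y = n1*n2 - U_X = 35 - 3.5 = 31.5.
Step 4: Ties are present, so use the tie-corrected normal approximation (with continuity correction) for the p-value.
Step 5: p-value = 0.028075; compare to alpha = 0.1. reject H0.

U_X = 3.5, p = 0.028075, reject H0 at alpha = 0.1.


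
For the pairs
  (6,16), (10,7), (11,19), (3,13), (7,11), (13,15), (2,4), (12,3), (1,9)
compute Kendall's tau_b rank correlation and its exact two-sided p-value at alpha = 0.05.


Step 1: Enumerate the 36 unordered pairs (i,j) with i<j and classify each by sign(x_j-x_i) * sign(y_j-y_i).
  (1,2):dx=+4,dy=-9->D; (1,3):dx=+5,dy=+3->C; (1,4):dx=-3,dy=-3->C; (1,5):dx=+1,dy=-5->D
  (1,6):dx=+7,dy=-1->D; (1,7):dx=-4,dy=-12->C; (1,8):dx=+6,dy=-13->D; (1,9):dx=-5,dy=-7->C
  (2,3):dx=+1,dy=+12->C; (2,4):dx=-7,dy=+6->D; (2,5):dx=-3,dy=+4->D; (2,6):dx=+3,dy=+8->C
  (2,7):dx=-8,dy=-3->C; (2,8):dx=+2,dy=-4->D; (2,9):dx=-9,dy=+2->D; (3,4):dx=-8,dy=-6->C
  (3,5):dx=-4,dy=-8->C; (3,6):dx=+2,dy=-4->D; (3,7):dx=-9,dy=-15->C; (3,8):dx=+1,dy=-16->D
  (3,9):dx=-10,dy=-10->C; (4,5):dx=+4,dy=-2->D; (4,6):dx=+10,dy=+2->C; (4,7):dx=-1,dy=-9->C
  (4,8):dx=+9,dy=-10->D; (4,9):dx=-2,dy=-4->C; (5,6):dx=+6,dy=+4->C; (5,7):dx=-5,dy=-7->C
  (5,8):dx=+5,dy=-8->D; (5,9):dx=-6,dy=-2->C; (6,7):dx=-11,dy=-11->C; (6,8):dx=-1,dy=-12->C
  (6,9):dx=-12,dy=-6->C; (7,8):dx=+10,dy=-1->D; (7,9):dx=-1,dy=+5->D; (8,9):dx=-11,dy=+6->D
Step 2: C = 20, D = 16, total pairs = 36.
Step 3: tau = (C - D)/(n(n-1)/2) = (20 - 16)/36 = 0.111111.
Step 4: Exact two-sided p-value (enumerate n! = 362880 permutations of y under H0): p = 0.761414.
Step 5: alpha = 0.05. fail to reject H0.

tau_b = 0.1111 (C=20, D=16), p = 0.761414, fail to reject H0.


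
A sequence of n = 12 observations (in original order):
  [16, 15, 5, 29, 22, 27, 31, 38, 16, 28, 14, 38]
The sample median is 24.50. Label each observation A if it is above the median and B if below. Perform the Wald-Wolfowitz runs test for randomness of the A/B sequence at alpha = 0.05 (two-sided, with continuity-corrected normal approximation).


Step 1: Compute median = 24.50; label A = above, B = below.
Labels in order: BBBABAAABABA  (n_A = 6, n_B = 6)
Step 2: Count runs R = 8.
Step 3: Under H0 (random ordering), E[R] = 2*n_A*n_B/(n_A+n_B) + 1 = 2*6*6/12 + 1 = 7.0000.
        Var[R] = 2*n_A*n_B*(2*n_A*n_B - n_A - n_B) / ((n_A+n_B)^2 * (n_A+n_B-1)) = 4320/1584 = 2.7273.
        SD[R] = 1.6514.
Step 4: Continuity-corrected z = (R - 0.5 - E[R]) / SD[R] = (8 - 0.5 - 7.0000) / 1.6514 = 0.3028.
Step 5: Two-sided p-value via normal approximation = 2*(1 - Phi(|z|)) = 0.762069.
Step 6: alpha = 0.05. fail to reject H0.

R = 8, z = 0.3028, p = 0.762069, fail to reject H0.


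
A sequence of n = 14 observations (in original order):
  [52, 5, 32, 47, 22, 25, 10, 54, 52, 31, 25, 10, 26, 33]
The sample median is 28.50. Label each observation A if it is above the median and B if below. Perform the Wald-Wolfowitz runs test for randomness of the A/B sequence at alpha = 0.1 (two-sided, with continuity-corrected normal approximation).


Step 1: Compute median = 28.50; label A = above, B = below.
Labels in order: ABAABBBAAABBBA  (n_A = 7, n_B = 7)
Step 2: Count runs R = 7.
Step 3: Under H0 (random ordering), E[R] = 2*n_A*n_B/(n_A+n_B) + 1 = 2*7*7/14 + 1 = 8.0000.
        Var[R] = 2*n_A*n_B*(2*n_A*n_B - n_A - n_B) / ((n_A+n_B)^2 * (n_A+n_B-1)) = 8232/2548 = 3.2308.
        SD[R] = 1.7974.
Step 4: Continuity-corrected z = (R + 0.5 - E[R]) / SD[R] = (7 + 0.5 - 8.0000) / 1.7974 = -0.2782.
Step 5: Two-sided p-value via normal approximation = 2*(1 - Phi(|z|)) = 0.780879.
Step 6: alpha = 0.1. fail to reject H0.

R = 7, z = -0.2782, p = 0.780879, fail to reject H0.


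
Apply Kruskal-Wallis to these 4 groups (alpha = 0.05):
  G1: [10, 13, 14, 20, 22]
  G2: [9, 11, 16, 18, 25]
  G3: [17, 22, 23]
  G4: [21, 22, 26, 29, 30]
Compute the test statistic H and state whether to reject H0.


Step 1: Combine all N = 18 observations and assign midranks.
sorted (value, group, rank): (9,G2,1), (10,G1,2), (11,G2,3), (13,G1,4), (14,G1,5), (16,G2,6), (17,G3,7), (18,G2,8), (20,G1,9), (21,G4,10), (22,G1,12), (22,G3,12), (22,G4,12), (23,G3,14), (25,G2,15), (26,G4,16), (29,G4,17), (30,G4,18)
Step 2: Sum ranks within each group.
R_1 = 32 (n_1 = 5)
R_2 = 33 (n_2 = 5)
R_3 = 33 (n_3 = 3)
R_4 = 73 (n_4 = 5)
Step 3: H = 12/(N(N+1)) * sum(R_i^2/n_i) - 3(N+1)
     = 12/(18*19) * (32^2/5 + 33^2/5 + 33^2/3 + 73^2/5) - 3*19
     = 0.035088 * 1851.4 - 57
     = 7.961404.
Step 4: Ties present; correction factor C = 1 - 24/(18^3 - 18) = 0.995872. Corrected H = 7.961404 / 0.995872 = 7.994404.
Step 5: Under H0, H ~ chi^2(3); p-value = 0.046127.
Step 6: alpha = 0.05. reject H0.

H = 7.9944, df = 3, p = 0.046127, reject H0.


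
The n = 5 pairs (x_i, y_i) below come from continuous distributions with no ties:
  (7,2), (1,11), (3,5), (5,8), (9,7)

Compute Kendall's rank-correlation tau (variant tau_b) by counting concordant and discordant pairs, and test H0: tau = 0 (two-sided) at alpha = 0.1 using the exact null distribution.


Step 1: Enumerate the 10 unordered pairs (i,j) with i<j and classify each by sign(x_j-x_i) * sign(y_j-y_i).
  (1,2):dx=-6,dy=+9->D; (1,3):dx=-4,dy=+3->D; (1,4):dx=-2,dy=+6->D; (1,5):dx=+2,dy=+5->C
  (2,3):dx=+2,dy=-6->D; (2,4):dx=+4,dy=-3->D; (2,5):dx=+8,dy=-4->D; (3,4):dx=+2,dy=+3->C
  (3,5):dx=+6,dy=+2->C; (4,5):dx=+4,dy=-1->D
Step 2: C = 3, D = 7, total pairs = 10.
Step 3: tau = (C - D)/(n(n-1)/2) = (3 - 7)/10 = -0.400000.
Step 4: Exact two-sided p-value (enumerate n! = 120 permutations of y under H0): p = 0.483333.
Step 5: alpha = 0.1. fail to reject H0.

tau_b = -0.4000 (C=3, D=7), p = 0.483333, fail to reject H0.


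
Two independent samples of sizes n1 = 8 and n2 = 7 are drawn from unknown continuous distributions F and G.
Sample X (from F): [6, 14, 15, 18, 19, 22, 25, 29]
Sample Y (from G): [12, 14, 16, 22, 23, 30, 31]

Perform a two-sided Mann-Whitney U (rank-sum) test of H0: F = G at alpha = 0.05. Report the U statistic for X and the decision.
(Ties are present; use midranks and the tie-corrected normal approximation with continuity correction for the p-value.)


Step 1: Combine and sort all 15 observations; assign midranks.
sorted (value, group): (6,X), (12,Y), (14,X), (14,Y), (15,X), (16,Y), (18,X), (19,X), (22,X), (22,Y), (23,Y), (25,X), (29,X), (30,Y), (31,Y)
ranks: 6->1, 12->2, 14->3.5, 14->3.5, 15->5, 16->6, 18->7, 19->8, 22->9.5, 22->9.5, 23->11, 25->12, 29->13, 30->14, 31->15
Step 2: Rank sum for X: R1 = 1 + 3.5 + 5 + 7 + 8 + 9.5 + 12 + 13 = 59.
Step 3: U_X = R1 - n1(n1+1)/2 = 59 - 8*9/2 = 59 - 36 = 23.
       U_Y = n1*n2 - U_X = 56 - 23 = 33.
Step 4: Ties are present, so use the tie-corrected normal approximation (with continuity correction) for the p-value.
Step 5: p-value = 0.601875; compare to alpha = 0.05. fail to reject H0.

U_X = 23, p = 0.601875, fail to reject H0 at alpha = 0.05.


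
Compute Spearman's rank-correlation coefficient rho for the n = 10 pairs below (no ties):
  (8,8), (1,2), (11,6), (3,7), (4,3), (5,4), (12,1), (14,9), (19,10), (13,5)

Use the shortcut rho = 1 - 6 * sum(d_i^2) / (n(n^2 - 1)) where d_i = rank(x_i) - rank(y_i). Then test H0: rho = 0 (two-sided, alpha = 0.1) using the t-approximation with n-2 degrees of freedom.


Step 1: Rank x and y separately (midranks; no ties here).
rank(x): 8->5, 1->1, 11->6, 3->2, 4->3, 5->4, 12->7, 14->9, 19->10, 13->8
rank(y): 8->8, 2->2, 6->6, 7->7, 3->3, 4->4, 1->1, 9->9, 10->10, 5->5
Step 2: d_i = R_x(i) - R_y(i); compute d_i^2.
  (5-8)^2=9, (1-2)^2=1, (6-6)^2=0, (2-7)^2=25, (3-3)^2=0, (4-4)^2=0, (7-1)^2=36, (9-9)^2=0, (10-10)^2=0, (8-5)^2=9
sum(d^2) = 80.
Step 3: rho = 1 - 6*80 / (10*(10^2 - 1)) = 1 - 480/990 = 0.515152.
Step 4: Under H0, t = rho * sqrt((n-2)/(1-rho^2)) = 1.7000 ~ t(8).
Step 5: Two-sided p-value from the t-distribution with 8 df = 0.127553.
Step 6: alpha = 0.1. fail to reject H0.

rho = 0.5152, p = 0.127553, fail to reject H0 at alpha = 0.1.


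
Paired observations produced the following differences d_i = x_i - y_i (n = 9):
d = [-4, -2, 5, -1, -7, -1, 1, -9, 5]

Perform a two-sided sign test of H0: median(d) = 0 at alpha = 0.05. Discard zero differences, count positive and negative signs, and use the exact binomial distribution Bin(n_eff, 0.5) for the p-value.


Step 1: Discard zero differences. Original n = 9; n_eff = number of nonzero differences = 9.
Nonzero differences (with sign): -4, -2, +5, -1, -7, -1, +1, -9, +5
Step 2: Count signs: positive = 3, negative = 6.
Step 3: Under H0: P(positive) = 0.5, so the number of positives S ~ Bin(9, 0.5).
Step 4: Two-sided exact p-value = sum of Bin(9,0.5) probabilities at or below the observed probability = 0.507812.
Step 5: alpha = 0.05. fail to reject H0.

n_eff = 9, pos = 3, neg = 6, p = 0.507812, fail to reject H0.


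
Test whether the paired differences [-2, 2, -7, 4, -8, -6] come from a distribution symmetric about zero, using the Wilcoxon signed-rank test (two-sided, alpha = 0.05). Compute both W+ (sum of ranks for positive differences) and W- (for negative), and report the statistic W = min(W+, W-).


Step 1: Drop any zero differences (none here) and take |d_i|.
|d| = [2, 2, 7, 4, 8, 6]
Step 2: Midrank |d_i| (ties get averaged ranks).
ranks: |2|->1.5, |2|->1.5, |7|->5, |4|->3, |8|->6, |6|->4
Step 3: Attach original signs; sum ranks with positive sign and with negative sign.
W+ = 1.5 + 3 = 4.5
W- = 1.5 + 5 + 6 + 4 = 16.5
(Check: W+ + W- = 21 should equal n(n+1)/2 = 21.)
Step 4: Test statistic W = min(W+, W-) = 4.5.
Step 5: Ties in |d|, so use the tie-corrected normal approximation.
        E[W] = n(n+1)/4 = 6*7/4 = 10.5.
        Tie groups: |d|=2 (t=2); sum(t^3 - t) = 6.
        Var[W] = n(n+1)(2n+1)/24 - sum(t^3-t)/48 = 546/24 - 6/48 = 22.625.
        z = (W - E[W]) / sqrt(Var[W]) = (4.5 - 10.5) / 4.7566 = -1.2614.
        Two-sided p = 2*Phi(z) = 0.207160.
Step 6: alpha = 0.05. fail to reject H0.

W+ = 4.5, W- = 16.5, W = min = 4.5, p = 0.207160, fail to reject H0.


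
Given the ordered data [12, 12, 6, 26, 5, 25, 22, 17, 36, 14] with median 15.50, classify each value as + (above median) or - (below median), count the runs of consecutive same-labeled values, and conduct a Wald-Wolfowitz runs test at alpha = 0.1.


Step 1: Compute median = 15.50; label A = above, B = below.
Labels in order: BBBABAAAAB  (n_A = 5, n_B = 5)
Step 2: Count runs R = 5.
Step 3: Under H0 (random ordering), E[R] = 2*n_A*n_B/(n_A+n_B) + 1 = 2*5*5/10 + 1 = 6.0000.
        Var[R] = 2*n_A*n_B*(2*n_A*n_B - n_A - n_B) / ((n_A+n_B)^2 * (n_A+n_B-1)) = 2000/900 = 2.2222.
        SD[R] = 1.4907.
Step 4: Continuity-corrected z = (R + 0.5 - E[R]) / SD[R] = (5 + 0.5 - 6.0000) / 1.4907 = -0.3354.
Step 5: Two-sided p-value via normal approximation = 2*(1 - Phi(|z|)) = 0.737316.
Step 6: alpha = 0.1. fail to reject H0.

R = 5, z = -0.3354, p = 0.737316, fail to reject H0.


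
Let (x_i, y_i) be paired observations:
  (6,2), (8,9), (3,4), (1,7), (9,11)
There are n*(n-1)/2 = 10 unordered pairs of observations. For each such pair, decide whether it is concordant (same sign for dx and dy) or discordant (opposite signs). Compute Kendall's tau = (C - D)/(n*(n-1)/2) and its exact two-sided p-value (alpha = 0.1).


Step 1: Enumerate the 10 unordered pairs (i,j) with i<j and classify each by sign(x_j-x_i) * sign(y_j-y_i).
  (1,2):dx=+2,dy=+7->C; (1,3):dx=-3,dy=+2->D; (1,4):dx=-5,dy=+5->D; (1,5):dx=+3,dy=+9->C
  (2,3):dx=-5,dy=-5->C; (2,4):dx=-7,dy=-2->C; (2,5):dx=+1,dy=+2->C; (3,4):dx=-2,dy=+3->D
  (3,5):dx=+6,dy=+7->C; (4,5):dx=+8,dy=+4->C
Step 2: C = 7, D = 3, total pairs = 10.
Step 3: tau = (C - D)/(n(n-1)/2) = (7 - 3)/10 = 0.400000.
Step 4: Exact two-sided p-value (enumerate n! = 120 permutations of y under H0): p = 0.483333.
Step 5: alpha = 0.1. fail to reject H0.

tau_b = 0.4000 (C=7, D=3), p = 0.483333, fail to reject H0.


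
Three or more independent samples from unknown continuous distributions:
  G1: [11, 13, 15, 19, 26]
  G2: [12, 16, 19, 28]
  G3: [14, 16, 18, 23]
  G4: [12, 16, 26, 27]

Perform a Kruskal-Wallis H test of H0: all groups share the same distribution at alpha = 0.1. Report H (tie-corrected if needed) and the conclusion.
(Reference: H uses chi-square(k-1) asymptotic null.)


Step 1: Combine all N = 17 observations and assign midranks.
sorted (value, group, rank): (11,G1,1), (12,G2,2.5), (12,G4,2.5), (13,G1,4), (14,G3,5), (15,G1,6), (16,G2,8), (16,G3,8), (16,G4,8), (18,G3,10), (19,G1,11.5), (19,G2,11.5), (23,G3,13), (26,G1,14.5), (26,G4,14.5), (27,G4,16), (28,G2,17)
Step 2: Sum ranks within each group.
R_1 = 37 (n_1 = 5)
R_2 = 39 (n_2 = 4)
R_3 = 36 (n_3 = 4)
R_4 = 41 (n_4 = 4)
Step 3: H = 12/(N(N+1)) * sum(R_i^2/n_i) - 3(N+1)
     = 12/(17*18) * (37^2/5 + 39^2/4 + 36^2/4 + 41^2/4) - 3*18
     = 0.039216 * 1398.3 - 54
     = 0.835294.
Step 4: Ties present; correction factor C = 1 - 42/(17^3 - 17) = 0.991422. Corrected H = 0.835294 / 0.991422 = 0.842522.
Step 5: Under H0, H ~ chi^2(3); p-value = 0.839272.
Step 6: alpha = 0.1. fail to reject H0.

H = 0.8425, df = 3, p = 0.839272, fail to reject H0.


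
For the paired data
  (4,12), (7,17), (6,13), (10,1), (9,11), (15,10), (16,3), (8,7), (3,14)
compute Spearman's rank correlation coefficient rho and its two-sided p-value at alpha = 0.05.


Step 1: Rank x and y separately (midranks; no ties here).
rank(x): 4->2, 7->4, 6->3, 10->7, 9->6, 15->8, 16->9, 8->5, 3->1
rank(y): 12->6, 17->9, 13->7, 1->1, 11->5, 10->4, 3->2, 7->3, 14->8
Step 2: d_i = R_x(i) - R_y(i); compute d_i^2.
  (2-6)^2=16, (4-9)^2=25, (3-7)^2=16, (7-1)^2=36, (6-5)^2=1, (8-4)^2=16, (9-2)^2=49, (5-3)^2=4, (1-8)^2=49
sum(d^2) = 212.
Step 3: rho = 1 - 6*212 / (9*(9^2 - 1)) = 1 - 1272/720 = -0.766667.
Step 4: Under H0, t = rho * sqrt((n-2)/(1-rho^2)) = -3.1593 ~ t(7).
Step 5: Two-sided p-value from the t-distribution with 7 df = 0.015944.
Step 6: alpha = 0.05. reject H0.

rho = -0.7667, p = 0.015944, reject H0 at alpha = 0.05.
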